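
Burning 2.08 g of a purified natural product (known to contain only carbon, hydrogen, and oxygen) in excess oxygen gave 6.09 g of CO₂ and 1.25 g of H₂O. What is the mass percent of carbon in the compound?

79.9%

mol C = 6.09 g CO₂ ÷ 44.009 g/mol = 0.1384 mol
mol H = 2 × 1.25 g H₂O ÷ 18.015 g/mol = 0.1388 mol
mass O = 2.08 − (1.662 + 0.1399) = 0.2780 g → mol O = 0.2780 ÷ 15.999 = 0.01738 mol
mass % C = 1.662 g ÷ 2.08 g × 100%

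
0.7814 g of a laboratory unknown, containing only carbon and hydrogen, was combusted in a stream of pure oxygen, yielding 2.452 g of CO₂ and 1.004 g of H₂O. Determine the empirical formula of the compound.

CH2

mol C = 2.452 g CO₂ ÷ 44.009 g/mol = 0.055716 mol
mol H = 2 × 1.004 g H₂O ÷ 18.015 g/mol = 0.11146 mol
Divide by the smallest (0.055716 mol): C 1.000, H 2.001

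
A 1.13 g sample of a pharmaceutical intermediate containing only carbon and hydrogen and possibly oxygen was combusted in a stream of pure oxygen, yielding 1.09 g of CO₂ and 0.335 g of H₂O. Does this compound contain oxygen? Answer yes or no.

mol C = 1.09 g CO₂ ÷ 44.009 g/mol = 0.02477 mol
mol H = 2 × 0.335 g H₂O ÷ 18.015 g/mol = 0.03719 mol
C and H account for only 0.3350 g of the 1.13 g sample; the remaining 0.7950 g must be oxygen.

yes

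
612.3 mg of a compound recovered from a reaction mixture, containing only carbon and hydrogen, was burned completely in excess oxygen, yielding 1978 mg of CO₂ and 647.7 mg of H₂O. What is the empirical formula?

C5H8

mol C = 1.978 g CO₂ ÷ 44.009 g/mol = 0.044945 mol
mol H = 2 × 0.6477 g H₂O ÷ 18.015 g/mol = 0.071907 mol
Divide by the smallest (0.044945 mol): C 1.000, H 1.600
Multiplying each by 5 gives whole numbers: C 5.00, H 8.00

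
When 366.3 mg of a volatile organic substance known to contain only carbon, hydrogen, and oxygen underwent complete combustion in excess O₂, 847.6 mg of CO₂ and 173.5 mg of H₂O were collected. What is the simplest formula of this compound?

C8H8O3

mol C = 0.8476 g CO₂ ÷ 44.009 g/mol = 0.019260 mol
mol H = 2 × 0.1735 g H₂O ÷ 18.015 g/mol = 0.019262 mol
mass O = 0.3663 − (0.23133 + 0.019416) = 0.11556 g → mol O = 0.11556 ÷ 15.999 = 0.0072227 mol
Divide by the smallest (0.0072227 mol): C 2.667, H 2.667, O 1.000
Multiplying each by 3 gives whole numbers: C 8.00, H 8.00, O 3.00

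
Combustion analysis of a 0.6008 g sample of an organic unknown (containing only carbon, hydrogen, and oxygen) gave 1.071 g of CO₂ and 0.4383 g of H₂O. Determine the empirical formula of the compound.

mol C = 1.071 g CO₂ ÷ 44.009 g/mol = 0.024336 mol
mol H = 2 × 0.4383 g H₂O ÷ 18.015 g/mol = 0.048659 mol
mass O = 0.6008 − (0.29230 + 0.049049) = 0.25945 g → mol O = 0.25945 ÷ 15.999 = 0.016217 mol
Divide by the smallest (0.016217 mol): C 1.501, H 3.001, O 1.000
Multiplying each by 2 gives whole numbers: C 3.00, H 6.00, O 2.00

C3H6O2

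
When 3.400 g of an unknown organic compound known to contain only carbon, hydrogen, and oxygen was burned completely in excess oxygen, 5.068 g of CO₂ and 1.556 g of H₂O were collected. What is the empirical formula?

mol C = 5.068 g CO₂ ÷ 44.009 g/mol = 0.11516 mol
mol H = 2 × 1.556 g H₂O ÷ 18.015 g/mol = 0.17274 mol
mass O = 3.400 − (1.3832 + 0.17413) = 1.8427 g → mol O = 1.8427 ÷ 15.999 = 0.11518 mol
Divide by the smallest (0.11516 mol): C 1.000, H 1.500, O 1.000
Multiplying each by 2 gives whole numbers: C 2.00, H 3.00, O 2.00

C2H3O2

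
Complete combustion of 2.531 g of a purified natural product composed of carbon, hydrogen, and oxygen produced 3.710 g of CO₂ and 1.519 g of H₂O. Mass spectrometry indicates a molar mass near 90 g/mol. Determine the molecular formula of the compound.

C3H6O3

mol C = 3.710 g CO₂ ÷ 44.009 g/mol = 0.084301 mol
mol H = 2 × 1.519 g H₂O ÷ 18.015 g/mol = 0.16864 mol
mass O = 2.531 − (1.0125 + 0.16999) = 1.3485 g → mol O = 1.3485 ÷ 15.999 = 0.084285 mol
Divide by the smallest (0.084285 mol): C 1.000, H 2.001, O 1.000
Empirical formula: CH2O
Empirical-formula mass = 30.03 g/mol; 90 ÷ 30.03 ≈ 3, so the molecular formula is C3H6O3.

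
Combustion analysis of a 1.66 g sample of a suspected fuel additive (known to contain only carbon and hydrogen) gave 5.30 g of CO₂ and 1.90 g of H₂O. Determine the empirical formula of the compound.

mol C = 5.30 g CO₂ ÷ 44.009 g/mol = 0.1204 mol
mol H = 2 × 1.90 g H₂O ÷ 18.015 g/mol = 0.2109 mol
Divide by the smallest (0.1204 mol): C 1.000, H 1.752
Multiplying each by 4 gives whole numbers: C 4.00, H 7.01

C4H7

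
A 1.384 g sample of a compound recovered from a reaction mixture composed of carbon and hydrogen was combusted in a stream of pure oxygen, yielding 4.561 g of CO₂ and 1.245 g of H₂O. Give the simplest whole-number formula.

C3H4

mol C = 4.561 g CO₂ ÷ 44.009 g/mol = 0.10364 mol
mol H = 2 × 1.245 g H₂O ÷ 18.015 g/mol = 0.13822 mol
Divide by the smallest (0.10364 mol): C 1.000, H 1.334
Multiplying each by 3 gives whole numbers: C 3.00, H 4.00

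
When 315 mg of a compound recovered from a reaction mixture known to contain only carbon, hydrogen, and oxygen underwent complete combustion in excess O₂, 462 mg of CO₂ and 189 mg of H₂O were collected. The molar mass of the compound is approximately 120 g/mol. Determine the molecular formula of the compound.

mol C = 0.462 g CO₂ ÷ 44.009 g/mol = 0.01050 mol
mol H = 2 × 0.189 g H₂O ÷ 18.015 g/mol = 0.02098 mol
mass O = 0.315 − (0.1261 + 0.02115) = 0.1678 g → mol O = 0.1678 ÷ 15.999 = 0.01049 mol
Divide by the smallest (0.01049 mol): C 1.001, H 2.001, O 1.000
Empirical formula: CH2O
Empirical-formula mass = 30.03 g/mol; 120 ÷ 30.03 ≈ 4, so the molecular formula is C4H8O4.

C4H8O4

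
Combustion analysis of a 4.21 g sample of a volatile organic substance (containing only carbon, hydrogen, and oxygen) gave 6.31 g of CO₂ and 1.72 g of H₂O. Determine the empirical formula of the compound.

mol C = 6.31 g CO₂ ÷ 44.009 g/mol = 0.1434 mol
mol H = 2 × 1.72 g H₂O ÷ 18.015 g/mol = 0.1910 mol
mass O = 4.21 − (1.722 + 0.1925) = 2.295 g → mol O = 2.295 ÷ 15.999 = 0.1435 mol
Divide by the smallest (0.1434 mol): C 1.000, H 1.332, O 1.001
Multiplying each by 3 gives whole numbers: C 3.00, H 4.00, O 3.00

C3H4O3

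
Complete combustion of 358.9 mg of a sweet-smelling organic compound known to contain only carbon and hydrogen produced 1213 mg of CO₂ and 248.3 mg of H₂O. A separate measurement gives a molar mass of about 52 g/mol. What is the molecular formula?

mol C = 1.213 g CO₂ ÷ 44.009 g/mol = 0.027563 mol
mol H = 2 × 0.2483 g H₂O ÷ 18.015 g/mol = 0.027566 mol
Divide by the smallest (0.027563 mol): C 1.000, H 1.000
Empirical formula: CH
Empirical-formula mass = 13.02 g/mol; 52 ÷ 13.02 ≈ 4, so the molecular formula is C4H4.

C4H4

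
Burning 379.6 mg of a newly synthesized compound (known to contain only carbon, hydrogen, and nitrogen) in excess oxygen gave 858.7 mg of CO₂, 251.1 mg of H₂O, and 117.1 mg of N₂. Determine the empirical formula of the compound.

mol C = 0.8587 g CO₂ ÷ 44.009 g/mol = 0.019512 mol
mol H = 2 × 0.2511 g H₂O ÷ 18.015 g/mol = 0.027877 mol
mol N = 2 × 0.1171 g N₂ ÷ 28.014 g/mol = 0.0083601 mol
Divide by the smallest (0.0083601 mol): C 2.334, H 3.334, N 1.000
Multiplying each by 3 gives whole numbers: C 7.00, H 10.00, N 3.00

C7H10N3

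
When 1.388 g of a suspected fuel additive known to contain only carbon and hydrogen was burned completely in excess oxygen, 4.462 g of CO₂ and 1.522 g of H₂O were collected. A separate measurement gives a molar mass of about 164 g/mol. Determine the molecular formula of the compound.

C12H20

mol C = 4.462 g CO₂ ÷ 44.009 g/mol = 0.10139 mol
mol H = 2 × 1.522 g H₂O ÷ 18.015 g/mol = 0.16897 mol
Divide by the smallest (0.10139 mol): C 1.000, H 1.667
Multiplying each by 3 gives whole numbers: C 3.00, H 5.00
Empirical formula: C3H5
Empirical-formula mass = 41.07 g/mol; 164 ÷ 41.07 ≈ 4, so the molecular formula is C12H20.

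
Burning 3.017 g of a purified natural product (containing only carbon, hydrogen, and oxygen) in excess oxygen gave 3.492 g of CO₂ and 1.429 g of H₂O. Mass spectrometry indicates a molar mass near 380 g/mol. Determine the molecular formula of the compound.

C10H20O15

mol C = 3.492 g CO₂ ÷ 44.009 g/mol = 0.079347 mol
mol H = 2 × 1.429 g H₂O ÷ 18.015 g/mol = 0.15865 mol
mass O = 3.017 − (0.95304 + 0.15991) = 1.9040 g → mol O = 1.9040 ÷ 15.999 = 0.11901 mol
Divide by the smallest (0.079347 mol): C 1.000, H 1.999, O 1.500
Multiplying each by 2 gives whole numbers: C 2.00, H 4.00, O 3.00
Empirical formula: C2H4O3
Empirical-formula mass = 76.05 g/mol; 380 ÷ 76.05 ≈ 5, so the molecular formula is C10H20O15.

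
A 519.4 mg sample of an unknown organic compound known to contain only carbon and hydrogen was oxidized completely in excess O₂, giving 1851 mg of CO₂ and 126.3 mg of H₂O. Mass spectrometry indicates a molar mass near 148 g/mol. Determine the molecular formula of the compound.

mol C = 1.851 g CO₂ ÷ 44.009 g/mol = 0.042060 mol
mol H = 2 × 0.1263 g H₂O ÷ 18.015 g/mol = 0.014022 mol
Divide by the smallest (0.014022 mol): C 3.000, H 1.000
Empirical formula: C3H
Empirical-formula mass = 37.04 g/mol; 148 ÷ 37.04 ≈ 4, so the molecular formula is C12H4.

C12H4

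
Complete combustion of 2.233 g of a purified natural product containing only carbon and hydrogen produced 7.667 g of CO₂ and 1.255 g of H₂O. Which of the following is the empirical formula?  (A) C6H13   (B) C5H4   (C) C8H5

(B) C5H4

mol C = 7.667 g CO₂ ÷ 44.009 g/mol = 0.17421 mol
mol H = 2 × 1.255 g H₂O ÷ 18.015 g/mol = 0.13933 mol
Divide by the smallest (0.13933 mol): C 1.250, H 1.000
Multiplying each by 4 gives whole numbers: C 5.00, H 4.00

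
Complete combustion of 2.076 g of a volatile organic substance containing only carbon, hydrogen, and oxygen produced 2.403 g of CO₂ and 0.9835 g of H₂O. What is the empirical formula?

mol C = 2.403 g CO₂ ÷ 44.009 g/mol = 0.054602 mol
mol H = 2 × 0.9835 g H₂O ÷ 18.015 g/mol = 0.10919 mol
mass O = 2.076 − (0.65583 + 0.11006) = 1.3101 g → mol O = 1.3101 ÷ 15.999 = 0.081887 mol
Divide by the smallest (0.054602 mol): C 1.000, H 2.000, O 1.500
Multiplying each by 2 gives whole numbers: C 2.00, H 4.00, O 3.00

C2H4O3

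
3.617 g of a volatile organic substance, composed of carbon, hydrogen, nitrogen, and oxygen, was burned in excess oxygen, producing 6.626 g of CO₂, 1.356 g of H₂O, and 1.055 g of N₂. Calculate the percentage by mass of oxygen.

mol C = 6.626 g CO₂ ÷ 44.009 g/mol = 0.15056 mol
mol H = 2 × 1.356 g H₂O ÷ 18.015 g/mol = 0.15054 mol
mol N = 2 × 1.055 g N₂ ÷ 28.014 g/mol = 0.075319 mol
mass O = 3.617 − (1.8084 + 0.15175 + 1.0550) = 0.60188 g → mol O = 0.60188 ÷ 15.999 = 0.037620 mol
mass % O = 0.60188 g ÷ 3.617 g × 100%

16.64%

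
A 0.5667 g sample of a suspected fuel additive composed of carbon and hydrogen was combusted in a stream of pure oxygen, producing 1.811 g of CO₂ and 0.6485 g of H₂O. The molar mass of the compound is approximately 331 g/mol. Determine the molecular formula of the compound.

mol C = 1.811 g CO₂ ÷ 44.009 g/mol = 0.041151 mol
mol H = 2 × 0.6485 g H₂O ÷ 18.015 g/mol = 0.071996 mol
Divide by the smallest (0.041151 mol): C 1.000, H 1.750
Multiplying each by 4 gives whole numbers: C 4.00, H 7.00
Empirical formula: C4H7
Empirical-formula mass = 55.10 g/mol; 331 ÷ 55.10 ≈ 6, so the molecular formula is C24H42.

C24H42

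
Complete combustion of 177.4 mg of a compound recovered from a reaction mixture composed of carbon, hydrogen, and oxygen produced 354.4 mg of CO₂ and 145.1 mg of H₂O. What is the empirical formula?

C2H4O

mol C = 0.3544 g CO₂ ÷ 44.009 g/mol = 0.0080529 mol
mol H = 2 × 0.1451 g H₂O ÷ 18.015 g/mol = 0.016109 mol
mass O = 0.1774 − (0.096723 + 0.016238) = 0.064439 g → mol O = 0.064439 ÷ 15.999 = 0.0040277 mol
Divide by the smallest (0.0040277 mol): C 1.999, H 4.000, O 1.000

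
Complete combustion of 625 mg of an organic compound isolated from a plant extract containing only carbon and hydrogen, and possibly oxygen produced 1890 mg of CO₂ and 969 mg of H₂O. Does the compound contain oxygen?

no

mol C = 1.89 g CO₂ ÷ 44.009 g/mol = 0.04295 mol
mol H = 2 × 0.969 g H₂O ÷ 18.015 g/mol = 0.1076 mol
C and H together account for 0.6243 g — essentially the entire 0.625 g sample — so the compound contains no oxygen.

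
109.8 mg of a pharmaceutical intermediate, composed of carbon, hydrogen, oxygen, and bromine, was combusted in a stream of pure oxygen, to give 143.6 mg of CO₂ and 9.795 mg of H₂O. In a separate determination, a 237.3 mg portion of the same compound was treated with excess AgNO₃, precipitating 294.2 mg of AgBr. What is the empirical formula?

mol C = 0.1436 g CO₂ ÷ 44.009 g/mol = 0.0032630 mol
mol H = 2 × 0.009795 g H₂O ÷ 18.015 g/mol = 0.0010874 mol
From the AgBr data: mol Br per gram of compound = (0.2942 ÷ 187.772) ÷ 0.2373 = 0.0066026 mol/g, so in the 0.1098 g combustion sample mol Br = 0.00072496 mol
mass O = 0.1098 − (0.039192 + 0.0010961 + 0.057928) = 0.011585 g → mol O = 0.011585 ÷ 15.999 = 0.00072410 mol
Divide by the smallest (0.00072410 mol): C 4.506, H 1.502, Br 1.001, O 1.000
Multiplying each by 2 gives whole numbers: C 9.01, H 3.00, Br 2.00, O 2.00

C9H3Br2O2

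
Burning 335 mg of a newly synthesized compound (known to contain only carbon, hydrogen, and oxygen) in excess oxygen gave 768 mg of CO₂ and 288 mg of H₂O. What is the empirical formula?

C6H11O2

mol C = 0.768 g CO₂ ÷ 44.009 g/mol = 0.01745 mol
mol H = 2 × 0.288 g H₂O ÷ 18.015 g/mol = 0.03197 mol
mass O = 0.335 − (0.2096 + 0.03223) = 0.09317 g → mol O = 0.09317 ÷ 15.999 = 0.005823 mol
Divide by the smallest (0.005823 mol): C 2.997, H 5.491, O 1.000
Multiplying each by 2 gives whole numbers: C 5.99, H 10.98, O 2.00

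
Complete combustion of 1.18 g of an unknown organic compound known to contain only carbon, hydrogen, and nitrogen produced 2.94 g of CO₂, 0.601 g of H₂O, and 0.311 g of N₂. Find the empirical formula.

C3H3N

mol C = 2.94 g CO₂ ÷ 44.009 g/mol = 0.06680 mol
mol H = 2 × 0.601 g H₂O ÷ 18.015 g/mol = 0.06672 mol
mol N = 2 × 0.311 g N₂ ÷ 28.014 g/mol = 0.02220 mol
Divide by the smallest (0.02220 mol): C 3.009, H 3.005, N 1.000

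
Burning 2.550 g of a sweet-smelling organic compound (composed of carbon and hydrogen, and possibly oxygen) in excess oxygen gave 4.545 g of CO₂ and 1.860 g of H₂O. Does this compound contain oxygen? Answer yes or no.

yes

mol C = 4.545 g CO₂ ÷ 44.009 g/mol = 0.10327 mol
mol H = 2 × 1.860 g H₂O ÷ 18.015 g/mol = 0.20649 mol
C and H account for only 1.4486 g of the 2.550 g sample; the remaining 1.1014 g must be oxygen.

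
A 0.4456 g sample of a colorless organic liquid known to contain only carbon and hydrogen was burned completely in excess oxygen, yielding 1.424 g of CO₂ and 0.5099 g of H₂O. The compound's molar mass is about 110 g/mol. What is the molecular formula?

C8H14

mol C = 1.424 g CO₂ ÷ 44.009 g/mol = 0.032357 mol
mol H = 2 × 0.5099 g H₂O ÷ 18.015 g/mol = 0.056608 mol
Divide by the smallest (0.032357 mol): C 1.000, H 1.749
Multiplying each by 4 gives whole numbers: C 4.00, H 7.00
Empirical formula: C4H7
Empirical-formula mass = 55.10 g/mol; 110 ÷ 55.10 ≈ 2, so the molecular formula is C8H14.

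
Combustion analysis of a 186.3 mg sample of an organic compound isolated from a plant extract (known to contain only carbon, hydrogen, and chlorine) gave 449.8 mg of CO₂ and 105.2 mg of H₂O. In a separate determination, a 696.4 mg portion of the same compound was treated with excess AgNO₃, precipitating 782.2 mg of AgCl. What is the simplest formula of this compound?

C7H8Cl

mol C = 0.4498 g CO₂ ÷ 44.009 g/mol = 0.010221 mol
mol H = 2 × 0.1052 g H₂O ÷ 18.015 g/mol = 0.011679 mol
From the AgCl data: mol Cl per gram of compound = (0.7822 ÷ 143.318) ÷ 0.6964 = 0.0078372 mol/g, so in the 0.1863 g combustion sample mol Cl = 0.0014601 mol
Divide by the smallest (0.0014601 mol): C 7.000, H 7.999, Cl 1.000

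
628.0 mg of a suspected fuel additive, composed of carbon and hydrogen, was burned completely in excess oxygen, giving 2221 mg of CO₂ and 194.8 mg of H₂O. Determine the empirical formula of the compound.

mol C = 2.221 g CO₂ ÷ 44.009 g/mol = 0.050467 mol
mol H = 2 × 0.1948 g H₂O ÷ 18.015 g/mol = 0.021626 mol
Divide by the smallest (0.021626 mol): C 2.334, H 1.000
Multiplying each by 3 gives whole numbers: C 7.00, H 3.00

C7H3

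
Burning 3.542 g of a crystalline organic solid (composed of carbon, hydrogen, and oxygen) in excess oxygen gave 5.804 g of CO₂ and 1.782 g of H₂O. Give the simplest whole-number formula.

mol C = 5.804 g CO₂ ÷ 44.009 g/mol = 0.13188 mol
mol H = 2 × 1.782 g H₂O ÷ 18.015 g/mol = 0.19784 mol
mass O = 3.542 − (1.5840 + 0.19942) = 1.7585 g → mol O = 1.7585 ÷ 15.999 = 0.10992 mol
Divide by the smallest (0.10992 mol): C 1.200, H 1.800, O 1.000
Multiplying each by 5 gives whole numbers: C 6.00, H 9.00, O 5.00

C6H9O5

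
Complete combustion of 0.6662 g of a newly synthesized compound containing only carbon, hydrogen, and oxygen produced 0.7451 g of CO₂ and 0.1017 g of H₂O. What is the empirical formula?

mol C = 0.7451 g CO₂ ÷ 44.009 g/mol = 0.016931 mol
mol H = 2 × 0.1017 g H₂O ÷ 18.015 g/mol = 0.011291 mol
mass O = 0.6662 − (0.20335 + 0.011381) = 0.45147 g → mol O = 0.45147 ÷ 15.999 = 0.028218 mol
Divide by the smallest (0.011291 mol): C 1.500, H 1.000, O 2.499
Multiplying each by 2 gives whole numbers: C 3.00, H 2.00, O 5.00

C3H2O5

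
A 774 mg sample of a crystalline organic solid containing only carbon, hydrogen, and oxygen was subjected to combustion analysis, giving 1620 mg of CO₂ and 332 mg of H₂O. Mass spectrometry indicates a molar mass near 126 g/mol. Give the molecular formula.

C6H6O3

mol C = 1.62 g CO₂ ÷ 44.009 g/mol = 0.03681 mol
mol H = 2 × 0.332 g H₂O ÷ 18.015 g/mol = 0.03686 mol
mass O = 0.774 − (0.4421 + 0.03715) = 0.2947 g → mol O = 0.2947 ÷ 15.999 = 0.01842 mol
Divide by the smallest (0.01842 mol): C 1.998, H 2.001, O 1.000
Empirical formula: C2H2O
Empirical-formula mass = 42.04 g/mol; 126 ÷ 42.04 ≈ 3, so the molecular formula is C6H6O3.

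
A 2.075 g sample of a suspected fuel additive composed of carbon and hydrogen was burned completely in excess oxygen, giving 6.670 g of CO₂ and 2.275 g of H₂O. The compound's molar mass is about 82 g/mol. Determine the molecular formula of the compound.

mol C = 6.670 g CO₂ ÷ 44.009 g/mol = 0.15156 mol
mol H = 2 × 2.275 g H₂O ÷ 18.015 g/mol = 0.25257 mol
Divide by the smallest (0.15156 mol): C 1.000, H 1.666
Multiplying each by 3 gives whole numbers: C 3.00, H 5.00
Empirical formula: C3H5
Empirical-formula mass = 41.07 g/mol; 82 ÷ 41.07 ≈ 2, so the molecular formula is C6H10.

C6H10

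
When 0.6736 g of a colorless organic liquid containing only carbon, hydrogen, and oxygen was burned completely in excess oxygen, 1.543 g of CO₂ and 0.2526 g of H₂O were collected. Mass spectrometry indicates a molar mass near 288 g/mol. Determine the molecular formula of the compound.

C15H12O6

mol C = 1.543 g CO₂ ÷ 44.009 g/mol = 0.035061 mol
mol H = 2 × 0.2526 g H₂O ÷ 18.015 g/mol = 0.028043 mol
mass O = 0.6736 − (0.42112 + 0.028268) = 0.22421 g → mol O = 0.22421 ÷ 15.999 = 0.014014 mol
Divide by the smallest (0.014014 mol): C 2.502, H 2.001, O 1.000
Multiplying each by 2 gives whole numbers: C 5.00, H 4.00, O 2.00
Empirical formula: C5H4O2
Empirical-formula mass = 96.08 g/mol; 288 ÷ 96.08 ≈ 3, so the molecular formula is C15H12O6.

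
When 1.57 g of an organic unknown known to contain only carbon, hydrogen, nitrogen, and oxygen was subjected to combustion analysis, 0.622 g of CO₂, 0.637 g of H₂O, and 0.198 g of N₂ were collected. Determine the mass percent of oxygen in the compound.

mol C = 0.622 g CO₂ ÷ 44.009 g/mol = 0.01413 mol
mol H = 2 × 0.637 g H₂O ÷ 18.015 g/mol = 0.07072 mol
mol N = 2 × 0.198 g N₂ ÷ 28.014 g/mol = 0.01414 mol
mass O = 1.57 − (0.1698 + 0.07128 + 0.1980) = 1.131 g → mol O = 1.131 ÷ 15.999 = 0.07069 mol
mass % O = 1.131 g ÷ 1.57 g × 100%

72.0%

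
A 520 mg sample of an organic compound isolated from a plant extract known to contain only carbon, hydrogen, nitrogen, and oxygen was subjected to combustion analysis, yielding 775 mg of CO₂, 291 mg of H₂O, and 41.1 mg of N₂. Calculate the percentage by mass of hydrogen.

6.3%

mol C = 0.775 g CO₂ ÷ 44.009 g/mol = 0.01761 mol
mol H = 2 × 0.291 g H₂O ÷ 18.015 g/mol = 0.03231 mol
mol N = 2 × 0.0411 g N₂ ÷ 28.014 g/mol = 0.002934 mol
mass O = 0.520 − (0.2115 + 0.03256 + 0.04110) = 0.2348 g → mol O = 0.2348 ÷ 15.999 = 0.01468 mol
mass % H = 0.03256 g ÷ 0.520 g × 100%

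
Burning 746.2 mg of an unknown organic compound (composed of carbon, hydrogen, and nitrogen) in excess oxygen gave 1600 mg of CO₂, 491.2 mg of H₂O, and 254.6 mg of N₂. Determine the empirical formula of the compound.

mol C = 1.600 g CO₂ ÷ 44.009 g/mol = 0.036356 mol
mol H = 2 × 0.4912 g H₂O ÷ 18.015 g/mol = 0.054532 mol
mol N = 2 × 0.2546 g N₂ ÷ 28.014 g/mol = 0.018177 mol
Divide by the smallest (0.018177 mol): C 2.000, H 3.000, N 1.000

C2H3N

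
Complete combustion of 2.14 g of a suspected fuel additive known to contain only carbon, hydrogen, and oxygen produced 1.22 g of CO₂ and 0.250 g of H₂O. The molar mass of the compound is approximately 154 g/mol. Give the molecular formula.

mol C = 1.22 g CO₂ ÷ 44.009 g/mol = 0.02772 mol
mol H = 2 × 0.250 g H₂O ÷ 18.015 g/mol = 0.02775 mol
mass O = 2.14 − (0.3330 + 0.02798) = 1.779 g → mol O = 1.779 ÷ 15.999 = 0.1112 mol
Divide by the smallest (0.02772 mol): C 1.000, H 1.001, O 4.011
Empirical formula: CHO4
Empirical-formula mass = 77.02 g/mol; 154 ÷ 77.02 ≈ 2, so the molecular formula is C2H2O8.

C2H2O8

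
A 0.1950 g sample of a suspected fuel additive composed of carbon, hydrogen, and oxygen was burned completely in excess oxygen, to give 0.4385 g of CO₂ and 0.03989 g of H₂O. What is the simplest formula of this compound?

mol C = 0.4385 g CO₂ ÷ 44.009 g/mol = 0.0099639 mol
mol H = 2 × 0.03989 g H₂O ÷ 18.015 g/mol = 0.0044285 mol
mass O = 0.1950 − (0.11968 + 0.0044640) = 0.070860 g → mol O = 0.070860 ÷ 15.999 = 0.0044290 mol
Divide by the smallest (0.0044285 mol): C 2.250, H 1.000, O 1.000
Multiplying each by 4 gives whole numbers: C 9.00, H 4.00, O 4.00

C9H4O4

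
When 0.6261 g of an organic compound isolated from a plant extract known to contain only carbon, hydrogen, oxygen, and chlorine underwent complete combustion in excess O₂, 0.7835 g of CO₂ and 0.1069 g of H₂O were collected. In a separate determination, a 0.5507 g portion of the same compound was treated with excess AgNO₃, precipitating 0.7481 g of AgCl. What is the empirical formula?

C3H2ClO2

mol C = 0.7835 g CO₂ ÷ 44.009 g/mol = 0.017803 mol
mol H = 2 × 0.1069 g H₂O ÷ 18.015 g/mol = 0.011868 mol
From the AgCl data: mol Cl per gram of compound = (0.7481 ÷ 143.318) ÷ 0.5507 = 0.0094786 mol/g, so in the 0.6261 g combustion sample mol Cl = 0.0059345 mol
mass O = 0.6261 − (0.21383 + 0.011963 + 0.21038) = 0.18992 g → mol O = 0.18992 ÷ 15.999 = 0.011871 mol
Divide by the smallest (0.0059345 mol): C 3.000, H 2.000, Cl 1.000, O 2.000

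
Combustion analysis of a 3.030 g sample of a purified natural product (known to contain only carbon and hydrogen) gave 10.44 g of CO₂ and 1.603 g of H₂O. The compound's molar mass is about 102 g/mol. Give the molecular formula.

mol C = 10.44 g CO₂ ÷ 44.009 g/mol = 0.23722 mol
mol H = 2 × 1.603 g H₂O ÷ 18.015 g/mol = 0.17796 mol
Divide by the smallest (0.17796 mol): C 1.333, H 1.000
Multiplying each by 3 gives whole numbers: C 4.00, H 3.00
Empirical formula: C4H3
Empirical-formula mass = 51.07 g/mol; 102 ÷ 51.07 ≈ 2, so the molecular formula is C8H6.

C8H6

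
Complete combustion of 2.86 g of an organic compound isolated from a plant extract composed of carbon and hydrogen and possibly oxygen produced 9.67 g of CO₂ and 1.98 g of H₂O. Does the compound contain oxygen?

no

mol C = 9.67 g CO₂ ÷ 44.009 g/mol = 0.2197 mol
mol H = 2 × 1.98 g H₂O ÷ 18.015 g/mol = 0.2198 mol
C and H together account for 2.861 g — essentially the entire 2.86 g sample — so the compound contains no oxygen.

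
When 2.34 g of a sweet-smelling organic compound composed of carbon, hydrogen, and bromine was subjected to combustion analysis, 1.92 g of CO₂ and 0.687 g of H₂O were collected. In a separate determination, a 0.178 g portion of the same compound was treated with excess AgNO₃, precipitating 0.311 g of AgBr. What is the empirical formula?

mol C = 1.92 g CO₂ ÷ 44.009 g/mol = 0.04363 mol
mol H = 2 × 0.687 g H₂O ÷ 18.015 g/mol = 0.07627 mol
From the AgBr data: mol Br per gram of compound = (0.311 ÷ 187.772) ÷ 0.178 = 0.009305 mol/g, so in the 2.34 g combustion sample mol Br = 0.02177 mol
Divide by the smallest (0.02177 mol): C 2.004, H 3.503, Br 1.000
Multiplying each by 2 gives whole numbers: C 4.01, H 7.01, Br 2.00

C4H7Br2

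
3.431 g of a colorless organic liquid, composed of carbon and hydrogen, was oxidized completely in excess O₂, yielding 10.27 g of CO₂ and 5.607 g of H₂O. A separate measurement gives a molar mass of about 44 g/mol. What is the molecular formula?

C3H8

mol C = 10.27 g CO₂ ÷ 44.009 g/mol = 0.23336 mol
mol H = 2 × 5.607 g H₂O ÷ 18.015 g/mol = 0.62248 mol
Divide by the smallest (0.23336 mol): C 1.000, H 2.667
Multiplying each by 3 gives whole numbers: C 3.00, H 8.00
Empirical formula: C3H8
Empirical-formula mass = 44.10 g/mol; 44 ÷ 44.10 ≈ 1, so the molecular formula is C3H8.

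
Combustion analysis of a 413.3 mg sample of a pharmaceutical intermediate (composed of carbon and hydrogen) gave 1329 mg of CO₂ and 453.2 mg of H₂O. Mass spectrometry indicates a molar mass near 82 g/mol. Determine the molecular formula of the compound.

C6H10

mol C = 1.329 g CO₂ ÷ 44.009 g/mol = 0.030198 mol
mol H = 2 × 0.4532 g H₂O ÷ 18.015 g/mol = 0.050314 mol
Divide by the smallest (0.030198 mol): C 1.000, H 1.666
Multiplying each by 3 gives whole numbers: C 3.00, H 5.00
Empirical formula: C3H5
Empirical-formula mass = 41.07 g/mol; 82 ÷ 41.07 ≈ 2, so the molecular formula is C6H10.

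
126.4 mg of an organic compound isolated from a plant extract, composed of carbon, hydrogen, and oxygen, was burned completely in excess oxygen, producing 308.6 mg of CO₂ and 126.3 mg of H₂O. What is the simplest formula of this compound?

mol C = 0.3086 g CO₂ ÷ 44.009 g/mol = 0.0070122 mol
mol H = 2 × 0.1263 g H₂O ÷ 18.015 g/mol = 0.014022 mol
mass O = 0.1264 − (0.084224 + 0.014134) = 0.028043 g → mol O = 0.028043 ÷ 15.999 = 0.0017528 mol
Divide by the smallest (0.0017528 mol): C 4.001, H 8.000, O 1.000

C4H8O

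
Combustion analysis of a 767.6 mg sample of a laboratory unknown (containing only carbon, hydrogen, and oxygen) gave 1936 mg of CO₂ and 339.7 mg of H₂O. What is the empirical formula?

mol C = 1.936 g CO₂ ÷ 44.009 g/mol = 0.043991 mol
mol H = 2 × 0.3397 g H₂O ÷ 18.015 g/mol = 0.037713 mol
mass O = 0.7676 − (0.52838 + 0.038015) = 0.20121 g → mol O = 0.20121 ÷ 15.999 = 0.012576 mol
Divide by the smallest (0.012576 mol): C 3.498, H 2.999, O 1.000
Multiplying each by 2 gives whole numbers: C 7.00, H 6.00, O 2.00

C7H6O2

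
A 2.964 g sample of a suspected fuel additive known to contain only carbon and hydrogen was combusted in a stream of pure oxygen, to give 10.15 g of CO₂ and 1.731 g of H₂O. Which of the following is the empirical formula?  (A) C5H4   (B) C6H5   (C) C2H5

mol C = 10.15 g CO₂ ÷ 44.009 g/mol = 0.23063 mol
mol H = 2 × 1.731 g H₂O ÷ 18.015 g/mol = 0.19217 mol
Divide by the smallest (0.19217 mol): C 1.200, H 1.000
Multiplying each by 5 gives whole numbers: C 6.00, H 5.00

(B) C6H5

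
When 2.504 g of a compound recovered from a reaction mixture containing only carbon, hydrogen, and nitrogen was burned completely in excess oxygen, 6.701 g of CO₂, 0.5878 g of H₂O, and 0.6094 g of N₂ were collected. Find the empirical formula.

mol C = 6.701 g CO₂ ÷ 44.009 g/mol = 0.15226 mol
mol H = 2 × 0.5878 g H₂O ÷ 18.015 g/mol = 0.065257 mol
mol N = 2 × 0.6094 g N₂ ÷ 28.014 g/mol = 0.043507 mol
Divide by the smallest (0.043507 mol): C 3.500, H 1.500, N 1.000
Multiplying each by 2 gives whole numbers: C 7.00, H 3.00, N 2.00

C7H3N2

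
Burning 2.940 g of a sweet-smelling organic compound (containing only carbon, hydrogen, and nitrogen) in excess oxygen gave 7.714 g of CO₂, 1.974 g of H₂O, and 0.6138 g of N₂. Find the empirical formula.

C4H5N

mol C = 7.714 g CO₂ ÷ 44.009 g/mol = 0.17528 mol
mol H = 2 × 1.974 g H₂O ÷ 18.015 g/mol = 0.21915 mol
mol N = 2 × 0.6138 g N₂ ÷ 28.014 g/mol = 0.043821 mol
Divide by the smallest (0.043821 mol): C 4.000, H 5.001, N 1.000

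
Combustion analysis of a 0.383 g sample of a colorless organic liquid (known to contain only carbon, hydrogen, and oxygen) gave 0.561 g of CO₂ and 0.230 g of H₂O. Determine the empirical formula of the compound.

mol C = 0.561 g CO₂ ÷ 44.009 g/mol = 0.01275 mol
mol H = 2 × 0.230 g H₂O ÷ 18.015 g/mol = 0.02553 mol
mass O = 0.383 − (0.1531 + 0.02574) = 0.2042 g → mol O = 0.2042 ÷ 15.999 = 0.01276 mol
Divide by the smallest (0.01275 mol): C 1.000, H 2.003, O 1.001

CH2O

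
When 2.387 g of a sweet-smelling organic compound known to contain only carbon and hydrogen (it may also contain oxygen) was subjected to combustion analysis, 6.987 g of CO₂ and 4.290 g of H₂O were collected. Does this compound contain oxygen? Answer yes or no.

no

mol C = 6.987 g CO₂ ÷ 44.009 g/mol = 0.15876 mol
mol H = 2 × 4.290 g H₂O ÷ 18.015 g/mol = 0.47627 mol
C and H together account for 2.3870 g — essentially the entire 2.387 g sample — so the compound contains no oxygen.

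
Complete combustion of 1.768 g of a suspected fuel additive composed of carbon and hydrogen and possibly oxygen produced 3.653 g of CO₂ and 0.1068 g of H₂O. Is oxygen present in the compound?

yes

mol C = 3.653 g CO₂ ÷ 44.009 g/mol = 0.083006 mol
mol H = 2 × 0.1068 g H₂O ÷ 18.015 g/mol = 0.011857 mol
C and H account for only 1.0089 g of the 1.768 g sample; the remaining 0.75907 g must be oxygen.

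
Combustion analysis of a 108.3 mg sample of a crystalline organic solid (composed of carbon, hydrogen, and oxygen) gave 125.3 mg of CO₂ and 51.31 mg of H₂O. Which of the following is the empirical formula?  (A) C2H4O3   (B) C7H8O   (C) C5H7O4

(A) C2H4O3

mol C = 0.1253 g CO₂ ÷ 44.009 g/mol = 0.0028471 mol
mol H = 2 × 0.05131 g H₂O ÷ 18.015 g/mol = 0.0056964 mol
mass O = 0.1083 − (0.034197 + 0.0057419) = 0.068361 g → mol O = 0.068361 ÷ 15.999 = 0.0042728 mol
Divide by the smallest (0.0028471 mol): C 1.000, H 2.001, O 1.501
Multiplying each by 2 gives whole numbers: C 2.00, H 4.00, O 3.00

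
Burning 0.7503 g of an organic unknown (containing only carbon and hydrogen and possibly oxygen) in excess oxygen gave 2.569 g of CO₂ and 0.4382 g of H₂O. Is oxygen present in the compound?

no

mol C = 2.569 g CO₂ ÷ 44.009 g/mol = 0.058374 mol
mol H = 2 × 0.4382 g H₂O ÷ 18.015 g/mol = 0.048648 mol
C and H together account for 0.75017 g — essentially the entire 0.7503 g sample — so the compound contains no oxygen.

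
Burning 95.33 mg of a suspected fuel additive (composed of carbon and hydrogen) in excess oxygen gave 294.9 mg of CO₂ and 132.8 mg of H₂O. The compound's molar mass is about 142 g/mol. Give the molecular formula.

C10H22

mol C = 0.2949 g CO₂ ÷ 44.009 g/mol = 0.0067009 mol
mol H = 2 × 0.1328 g H₂O ÷ 18.015 g/mol = 0.014743 mol
Divide by the smallest (0.0067009 mol): C 1.000, H 2.200
Multiplying each by 5 gives whole numbers: C 5.00, H 11.00
Empirical formula: C5H11
Empirical-formula mass = 71.14 g/mol; 142 ÷ 71.14 ≈ 2, so the molecular formula is C10H22.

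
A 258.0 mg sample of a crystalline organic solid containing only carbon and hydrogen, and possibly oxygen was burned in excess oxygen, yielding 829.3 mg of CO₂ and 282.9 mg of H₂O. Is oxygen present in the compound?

no

mol C = 0.8293 g CO₂ ÷ 44.009 g/mol = 0.018844 mol
mol H = 2 × 0.2829 g H₂O ÷ 18.015 g/mol = 0.031407 mol
C and H together account for 0.25799 g — essentially the entire 0.2580 g sample — so the compound contains no oxygen.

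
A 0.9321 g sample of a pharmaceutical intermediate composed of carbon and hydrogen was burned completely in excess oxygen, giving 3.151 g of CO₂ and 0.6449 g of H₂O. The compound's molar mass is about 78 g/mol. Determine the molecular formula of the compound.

mol C = 3.151 g CO₂ ÷ 44.009 g/mol = 0.071599 mol
mol H = 2 × 0.6449 g H₂O ÷ 18.015 g/mol = 0.071596 mol
Divide by the smallest (0.071596 mol): C 1.000, H 1.000
Empirical formula: CH
Empirical-formula mass = 13.02 g/mol; 78 ÷ 13.02 ≈ 6, so the molecular formula is C6H6.

C6H6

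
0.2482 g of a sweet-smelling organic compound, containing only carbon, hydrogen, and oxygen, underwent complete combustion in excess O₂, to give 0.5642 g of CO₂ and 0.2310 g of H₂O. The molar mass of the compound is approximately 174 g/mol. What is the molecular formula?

mol C = 0.5642 g CO₂ ÷ 44.009 g/mol = 0.012820 mol
mol H = 2 × 0.2310 g H₂O ÷ 18.015 g/mol = 0.025645 mol
mass O = 0.2482 − (0.15398 + 0.025850) = 0.068367 g → mol O = 0.068367 ÷ 15.999 = 0.0042732 mol
Divide by the smallest (0.0042732 mol): C 3.000, H 6.001, O 1.000
Empirical formula: C3H6O
Empirical-formula mass = 58.08 g/mol; 174 ÷ 58.08 ≈ 3, so the molecular formula is C9H18O3.

C9H18O3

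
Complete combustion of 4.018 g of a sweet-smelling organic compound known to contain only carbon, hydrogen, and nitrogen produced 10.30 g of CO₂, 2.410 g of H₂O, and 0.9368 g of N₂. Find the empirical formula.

C7H8N2

mol C = 10.30 g CO₂ ÷ 44.009 g/mol = 0.23404 mol
mol H = 2 × 2.410 g H₂O ÷ 18.015 g/mol = 0.26755 mol
mol N = 2 × 0.9368 g N₂ ÷ 28.014 g/mol = 0.066881 mol
Divide by the smallest (0.066881 mol): C 3.499, H 4.000, N 1.000
Multiplying each by 2 gives whole numbers: C 7.00, H 8.00, N 2.00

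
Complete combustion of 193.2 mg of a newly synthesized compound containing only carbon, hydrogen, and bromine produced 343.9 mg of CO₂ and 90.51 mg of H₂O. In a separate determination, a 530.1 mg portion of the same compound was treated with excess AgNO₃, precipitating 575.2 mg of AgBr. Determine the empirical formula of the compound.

C7H9Br

mol C = 0.3439 g CO₂ ÷ 44.009 g/mol = 0.0078143 mol
mol H = 2 × 0.09051 g H₂O ÷ 18.015 g/mol = 0.010048 mol
From the AgBr data: mol Br per gram of compound = (0.5752 ÷ 187.772) ÷ 0.5301 = 0.0057787 mol/g, so in the 0.1932 g combustion sample mol Br = 0.0011164 mol
Divide by the smallest (0.0011164 mol): C 6.999, H 9.000, Br 1.000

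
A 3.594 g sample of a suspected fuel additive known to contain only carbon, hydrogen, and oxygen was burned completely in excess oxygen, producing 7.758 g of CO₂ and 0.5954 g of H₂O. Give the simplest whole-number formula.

mol C = 7.758 g CO₂ ÷ 44.009 g/mol = 0.17628 mol
mol H = 2 × 0.5954 g H₂O ÷ 18.015 g/mol = 0.066100 mol
mass O = 3.594 − (2.1173 + 0.066629) = 1.4100 g → mol O = 1.4100 ÷ 15.999 = 0.088133 mol
Divide by the smallest (0.066100 mol): C 2.667, H 1.000, O 1.333
Multiplying each by 3 gives whole numbers: C 8.00, H 3.00, O 4.00

C8H3O4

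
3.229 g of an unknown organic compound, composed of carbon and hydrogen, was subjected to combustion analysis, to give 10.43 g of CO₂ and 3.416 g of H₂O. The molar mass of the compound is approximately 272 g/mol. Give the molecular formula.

C20H32

mol C = 10.43 g CO₂ ÷ 44.009 g/mol = 0.23700 mol
mol H = 2 × 3.416 g H₂O ÷ 18.015 g/mol = 0.37924 mol
Divide by the smallest (0.23700 mol): C 1.000, H 1.600
Multiplying each by 5 gives whole numbers: C 5.00, H 8.00
Empirical formula: C5H8
Empirical-formula mass = 68.12 g/mol; 272 ÷ 68.12 ≈ 4, so the molecular formula is C20H32.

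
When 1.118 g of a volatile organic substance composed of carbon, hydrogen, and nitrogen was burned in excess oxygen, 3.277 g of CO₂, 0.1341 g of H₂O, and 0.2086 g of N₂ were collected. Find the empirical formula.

C5HN

mol C = 3.277 g CO₂ ÷ 44.009 g/mol = 0.074462 mol
mol H = 2 × 0.1341 g H₂O ÷ 18.015 g/mol = 0.014888 mol
mol N = 2 × 0.2086 g N₂ ÷ 28.014 g/mol = 0.014893 mol
Divide by the smallest (0.014888 mol): C 5.002, H 1.000, N 1.000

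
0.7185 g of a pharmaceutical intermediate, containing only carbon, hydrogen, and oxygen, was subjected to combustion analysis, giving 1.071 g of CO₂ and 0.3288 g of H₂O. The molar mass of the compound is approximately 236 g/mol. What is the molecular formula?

C8H12O8

mol C = 1.071 g CO₂ ÷ 44.009 g/mol = 0.024336 mol
mol H = 2 × 0.3288 g H₂O ÷ 18.015 g/mol = 0.036503 mol
mass O = 0.7185 − (0.29230 + 0.036795) = 0.38941 g → mol O = 0.38941 ÷ 15.999 = 0.024339 mol
Divide by the smallest (0.024336 mol): C 1.000, H 1.500, O 1.000
Multiplying each by 2 gives whole numbers: C 2.00, H 3.00, O 2.00
Empirical formula: C2H3O2
Empirical-formula mass = 59.04 g/mol; 236 ÷ 59.04 ≈ 4, so the molecular formula is C8H12O8.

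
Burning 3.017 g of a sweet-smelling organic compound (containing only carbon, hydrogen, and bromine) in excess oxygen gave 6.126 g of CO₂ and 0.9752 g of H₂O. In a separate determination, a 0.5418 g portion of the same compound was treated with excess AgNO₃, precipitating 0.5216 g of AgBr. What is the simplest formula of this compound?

mol C = 6.126 g CO₂ ÷ 44.009 g/mol = 0.13920 mol
mol H = 2 × 0.9752 g H₂O ÷ 18.015 g/mol = 0.10827 mol
From the AgBr data: mol Br per gram of compound = (0.5216 ÷ 187.772) ÷ 0.5418 = 0.0051271 mol/g, so in the 3.017 g combustion sample mol Br = 0.015468 mol
Divide by the smallest (0.015468 mol): C 8.999, H 6.999, Br 1.000

C9H7Br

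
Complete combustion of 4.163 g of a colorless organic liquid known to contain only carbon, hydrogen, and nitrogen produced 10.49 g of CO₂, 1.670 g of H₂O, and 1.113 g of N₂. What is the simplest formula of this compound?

C9H7N3

mol C = 10.49 g CO₂ ÷ 44.009 g/mol = 0.23836 mol
mol H = 2 × 1.670 g H₂O ÷ 18.015 g/mol = 0.18540 mol
mol N = 2 × 1.113 g N₂ ÷ 28.014 g/mol = 0.079460 mol
Divide by the smallest (0.079460 mol): C 3.000, H 2.333, N 1.000
Multiplying each by 3 gives whole numbers: C 9.00, H 7.00, N 3.00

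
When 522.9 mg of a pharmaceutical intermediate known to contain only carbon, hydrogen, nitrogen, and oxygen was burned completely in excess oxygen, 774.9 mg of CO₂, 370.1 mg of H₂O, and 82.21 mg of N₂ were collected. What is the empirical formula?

C3H7NO2

mol C = 0.7749 g CO₂ ÷ 44.009 g/mol = 0.017608 mol
mol H = 2 × 0.3701 g H₂O ÷ 18.015 g/mol = 0.041088 mol
mol N = 2 × 0.08221 g N₂ ÷ 28.014 g/mol = 0.0058692 mol
mass O = 0.5229 − (0.21149 + 0.041417 + 0.082210) = 0.18779 g → mol O = 0.18779 ÷ 15.999 = 0.011737 mol
Divide by the smallest (0.0058692 mol): C 3.000, H 7.001, N 1.000, O 2.000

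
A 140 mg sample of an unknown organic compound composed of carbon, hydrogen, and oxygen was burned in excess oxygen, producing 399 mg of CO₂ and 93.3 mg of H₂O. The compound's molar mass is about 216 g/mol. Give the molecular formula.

C14H16O2

mol C = 0.399 g CO₂ ÷ 44.009 g/mol = 0.009066 mol
mol H = 2 × 0.0933 g H₂O ÷ 18.015 g/mol = 0.01036 mol
mass O = 0.140 − (0.1089 + 0.01044) = 0.02066 g → mol O = 0.02066 ÷ 15.999 = 0.001292 mol
Divide by the smallest (0.001292 mol): C 7.020, H 8.020, O 1.000
Empirical formula: C7H8O
Empirical-formula mass = 108.14 g/mol; 216 ÷ 108.14 ≈ 2, so the molecular formula is C14H16O2.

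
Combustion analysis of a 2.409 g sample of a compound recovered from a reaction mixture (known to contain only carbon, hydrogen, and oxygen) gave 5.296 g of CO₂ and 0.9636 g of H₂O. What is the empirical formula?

mol C = 5.296 g CO₂ ÷ 44.009 g/mol = 0.12034 mol
mol H = 2 × 0.9636 g H₂O ÷ 18.015 g/mol = 0.10698 mol
mass O = 2.409 − (1.4454 + 0.10783) = 0.85577 g → mol O = 0.85577 ÷ 15.999 = 0.053489 mol
Divide by the smallest (0.053489 mol): C 2.250, H 2.000, O 1.000
Multiplying each by 4 gives whole numbers: C 9.00, H 8.00, O 4.00

C9H8O4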